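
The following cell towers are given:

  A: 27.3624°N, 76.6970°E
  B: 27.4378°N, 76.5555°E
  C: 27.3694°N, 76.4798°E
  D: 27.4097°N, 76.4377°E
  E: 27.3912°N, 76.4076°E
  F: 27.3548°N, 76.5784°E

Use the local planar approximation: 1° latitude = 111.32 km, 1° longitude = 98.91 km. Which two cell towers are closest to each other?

D and E

Pairwise distances:
D–E: 3.6201 km
C–D: 6.1209 km
C–E: 7.5424 km
B–F: 9.5131 km
C–F: 9.8870 km
B–C: 10.6789 km
A–F: 11.7612 km
B–D: 12.0642 km
D–F: 15.1994 km
B–E: 15.5213 km
A–B: 16.3197 km
E–F: 17.3730 km
A–C: 21.4974 km
A–D: 26.1823 km
A–E: 28.8035 km
Closest pair: D–E at 3.6201 km.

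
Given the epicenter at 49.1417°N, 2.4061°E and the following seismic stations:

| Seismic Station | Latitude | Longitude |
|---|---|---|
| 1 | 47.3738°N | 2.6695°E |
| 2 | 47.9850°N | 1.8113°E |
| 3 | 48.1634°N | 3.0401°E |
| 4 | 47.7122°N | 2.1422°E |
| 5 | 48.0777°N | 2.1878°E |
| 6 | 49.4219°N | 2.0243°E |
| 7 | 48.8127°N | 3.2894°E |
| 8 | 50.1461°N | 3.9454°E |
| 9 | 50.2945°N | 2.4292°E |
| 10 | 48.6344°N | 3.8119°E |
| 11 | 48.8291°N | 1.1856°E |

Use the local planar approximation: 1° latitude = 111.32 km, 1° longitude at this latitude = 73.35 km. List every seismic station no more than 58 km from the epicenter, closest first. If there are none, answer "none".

Distances from 49.1417°N, 2.4061°E:
1: √((-1.7679·111.32)² + (0.2634·73.35)²) = √(38731.274388 + 373.277470) = 197.7487 km
2: √((-1.1567·111.32)² + (-0.5948·73.35)²) = √(16580.127522 + 1903.452993) = 135.9543 km
3: √((-0.9783·111.32)² + (0.6340·73.35)²) = √(11860.158756 + 2162.612715) = 118.4178 km
4: √((-1.4295·111.32)² + (-0.2639·73.35)²) = √(25322.974328 + 374.695965) = 160.3049 km
5: √((-1.0640·111.32)² + (-0.2183·73.35)²) = √(14029.094842 + 256.393911) = 119.5219 km
6: √((0.2802·111.32)² + (-0.3818·73.35)²) = √(972.932380 + 784.281705) = 41.9191 km
7: √((-0.3290·111.32)² + (0.8833·73.35)²) = √(1341.337886 + 4197.751227) = 74.4251 km
8: √((1.0044·111.32)² + (1.5393·73.35)²) = √(12501.433165 + 12748.138558) = 158.9011 km
9: √((1.1528·111.32)² + (0.0231·73.35)²) = √(16468.510875 + 2.870941) = 128.3409 km
10: √((-0.5073·111.32)² + (1.4058·73.35)²) = √(3189.158617 + 10632.791904) = 117.5668 km
11: √((-0.3126·111.32)² + (-1.2205·73.35)²) = √(1210.944789 + 8014.488386) = 96.0491 km
Threshold 58 km: 6 (41.9191 km) is within range.

6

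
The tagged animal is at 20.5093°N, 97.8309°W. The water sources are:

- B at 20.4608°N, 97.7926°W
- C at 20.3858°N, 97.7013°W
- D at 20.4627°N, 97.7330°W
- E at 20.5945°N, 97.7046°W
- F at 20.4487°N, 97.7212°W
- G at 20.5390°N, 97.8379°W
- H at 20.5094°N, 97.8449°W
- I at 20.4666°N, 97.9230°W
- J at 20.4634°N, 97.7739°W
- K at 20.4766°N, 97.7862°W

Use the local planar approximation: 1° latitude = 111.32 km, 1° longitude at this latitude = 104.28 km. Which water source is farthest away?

Distances from 20.5093°N, 97.8309°W:
B: √((-0.0485·111.32)² + (0.0383·104.28)²) = √(29.149417 + 15.951429) = 6.7157 km
C: √((-0.1235·111.32)² + (0.1296·104.28)²) = √(189.008054 + 182.646792) = 19.2784 km
D: √((-0.0466·111.32)² + (0.0979·104.28)²) = √(26.910281 + 104.223926) = 11.4514 km
E: √((0.0852·111.32)² + (0.1263·104.28)²) = √(89.955057 + 173.463756) = 16.2302 km
F: √((-0.0606·111.32)² + (0.1097·104.28)²) = √(45.508408 + 130.862526) = 13.2805 km
G: √((0.0297·111.32)² + (-0.0070·104.28)²) = √(10.930985 + 0.532842) = 3.3858 km
H: √((0.0001·111.32)² + (-0.0140·104.28)²) = √(0.000124 + 2.131366) = 1.4600 km
I: √((-0.0427·111.32)² + (-0.0921·104.28)²) = √(22.594469 + 92.240427) = 10.7161 km
J: √((-0.0459·111.32)² + (0.0570·104.28)²) = √(26.107890 + 35.330660) = 7.8383 km
K: √((-0.0327·111.32)² + (0.0447·104.28)²) = √(13.250794 + 21.727867) = 5.9143 km
Maximum: C at 19.2784 km.

C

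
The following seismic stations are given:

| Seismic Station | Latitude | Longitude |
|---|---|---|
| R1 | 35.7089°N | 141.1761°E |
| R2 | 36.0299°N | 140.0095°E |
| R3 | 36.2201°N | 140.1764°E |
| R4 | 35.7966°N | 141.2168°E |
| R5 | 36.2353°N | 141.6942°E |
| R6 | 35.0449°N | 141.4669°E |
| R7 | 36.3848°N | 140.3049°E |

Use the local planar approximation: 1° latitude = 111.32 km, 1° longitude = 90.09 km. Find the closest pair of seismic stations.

R1 and R4

Pairwise distances:
R1–R2: 111.0076 km
R1–R3: 106.5351 km
R1–R4: 10.4286 km
R1–R5: 74.9162 km
R1–R6: 78.4219 km
R1–R7: 108.7260 km
R2–R3: 25.9688 km
R2–R4: 111.8233 km
R2–R5: 153.4873 km
R2–R6: 171.0617 km
R2–R7: 47.6348 km
R3–R4: 104.9181 km
R3–R5: 136.7491 km
R3–R6: 175.0182 km
R3–R7: 21.6833 km
R4–R5: 65.0748 km
R4–R6: 86.6596 km
R4–R7: 105.0550 km
R5–R6: 134.0882 km
R5–R7: 126.2636 km
R6–R7: 182.2275 km
Closest pair: R1–R4 at 10.4286 km.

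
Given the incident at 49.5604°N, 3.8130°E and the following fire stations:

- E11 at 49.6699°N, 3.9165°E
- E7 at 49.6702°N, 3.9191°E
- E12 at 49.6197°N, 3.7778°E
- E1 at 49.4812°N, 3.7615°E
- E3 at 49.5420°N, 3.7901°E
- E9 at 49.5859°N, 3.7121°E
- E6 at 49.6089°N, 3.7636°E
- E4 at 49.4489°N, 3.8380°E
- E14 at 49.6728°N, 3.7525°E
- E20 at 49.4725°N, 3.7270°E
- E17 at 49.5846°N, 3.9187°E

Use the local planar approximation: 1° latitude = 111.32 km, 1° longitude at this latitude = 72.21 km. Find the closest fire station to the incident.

E3

Distances from 49.5604°N, 3.8130°E:
E11: √((0.1095·111.32)² + (0.1035·72.21)²) = √(148.584885 + 55.856715) = 14.2983 km
E7: √((0.1098·111.32)² + (0.1061·72.21)²) = √(149.400164 + 58.698291) = 14.4256 km
E12: √((0.0593·111.32)² + (-0.0352·72.21)²) = √(43.576845 + 6.460707) = 7.0737 km
E1: √((-0.0792·111.32)² + (-0.0515·72.21)²) = √(77.731448 + 13.829585) = 9.5688 km
E3: √((-0.0184·111.32)² + (-0.0229·72.21)²) = √(4.195484 + 2.734423) = 2.6325 km
E9: √((0.0255·111.32)² + (-0.1009·72.21)²) = √(8.057991 + 53.085636) = 7.8194 km
E6: √((0.0485·111.32)² + (-0.0494·72.21)²) = √(29.149417 + 12.724730) = 6.4710 km
E4: √((-0.1115·111.32)² + (0.0250·72.21)²) = √(154.062212 + 3.258928) = 12.5428 km
E14: √((0.1124·111.32)² + (-0.0605·72.21)²) = √(156.559353 + 19.085583) = 13.2531 km
E20: √((-0.0879·111.32)² + (-0.0860·72.21)²) = √(95.746773 + 38.564845) = 11.5893 km
E17: √((0.0242·111.32)² + (0.1057·72.21)²) = √(7.257334 + 58.256537) = 8.0941 km
Minimum: E3 at 2.6325 km.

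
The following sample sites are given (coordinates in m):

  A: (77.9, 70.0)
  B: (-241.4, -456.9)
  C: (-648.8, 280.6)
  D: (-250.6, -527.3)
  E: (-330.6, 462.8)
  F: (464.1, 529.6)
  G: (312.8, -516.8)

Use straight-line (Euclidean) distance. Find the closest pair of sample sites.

Pairwise distances:
B–D: √((-9.2)² + (-70.4)²) = √(84.640 + 4956.160) = 71.0 m
C–E: √((318.2)² + (182.2)²) = √(101251.240 + 33196.840) = 366.7 m
B–G: √((554.2)² + (-59.9)²) = √(307137.640 + 3588.010) = 557.4 m
D–G: √((563.4)² + (10.5)²) = √(317419.560 + 110.250) = 563.5 m
A–E: √((-408.5)² + (392.8)²) = √(166872.250 + 154291.840) = 566.7 m
A–F: √((386.2)² + (459.6)²) = √(149150.440 + 211232.160) = 600.3 m
A–B: √((-319.3)² + (-526.9)²) = √(101952.490 + 277623.610) = 616.1 m
A–G: √((234.9)² + (-586.8)²) = √(55178.010 + 344334.240) = 632.1 m
A–D: √((-328.5)² + (-597.3)²) = √(107912.250 + 356767.290) = 681.7 m
A–C: √((-726.7)² + (210.6)²) = √(528092.890 + 44352.360) = 756.6 m
E–F: √((794.7)² + (66.8)²) = √(631548.090 + 4462.240) = 797.5 m
B–C: √((-407.4)² + (737.5)²) = √(165974.760 + 543906.250) = 842.5 m
C–D: √((398.2)² + (-807.9)²) = √(158563.240 + 652702.410) = 900.7 m
B–E: √((-89.2)² + (919.7)²) = √(7956.640 + 845848.090) = 924.0 m
D–E: √((-80.0)² + (990.1)²) = √(6400.000 + 980298.010) = 993.3 m
F–G: √((-151.3)² + (-1046.4)²) = √(22891.690 + 1094952.960) = 1057.3 m
C–F: √((1112.9)² + (249.0)²) = √(1238546.410 + 62001.000) = 1140.4 m
E–G: √((643.4)² + (-979.6)²) = √(413963.560 + 959616.160) = 1172.0 m
B–F: √((705.5)² + (986.5)²) = √(497730.250 + 973182.250) = 1212.8 m
C–G: √((961.6)² + (-797.4)²) = √(924674.560 + 635846.760) = 1249.2 m
D–F: √((714.7)² + (1056.9)²) = √(510796.090 + 1117037.610) = 1275.9 m
Closest pair: B–D at 71.0 m.

B and D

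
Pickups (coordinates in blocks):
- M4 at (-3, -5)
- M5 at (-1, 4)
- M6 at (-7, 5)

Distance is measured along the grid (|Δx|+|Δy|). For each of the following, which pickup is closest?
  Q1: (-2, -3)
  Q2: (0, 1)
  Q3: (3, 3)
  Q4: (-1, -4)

Q1→M4; Q2→M5; Q3→M5; Q4→M4

Q1 at (-2, -3):
  M4: |-1| + |-2| = 1 + 2 = 3 blocks
  M5: |1| + |7| = 1 + 7 = 8 blocks
  M6: |-5| + |8| = 5 + 8 = 13 blocks
  → nearest: M4 (3 blocks)
Q2 at (0, 1):
  M4: |-3| + |-6| = 3 + 6 = 9 blocks
  M5: |-1| + |3| = 1 + 3 = 4 blocks
  M6: |-7| + |4| = 7 + 4 = 11 blocks
  → nearest: M5 (4 blocks)
Q3 at (3, 3):
  M4: |-6| + |-8| = 6 + 8 = 14 blocks
  M5: |-4| + |1| = 4 + 1 = 5 blocks
  M6: |-10| + |2| = 10 + 2 = 12 blocks
  → nearest: M5 (5 blocks)
Q4 at (-1, -4):
  M4: |-2| + |-1| = 2 + 1 = 3 blocks
  M5: |0| + |8| = 0 + 8 = 8 blocks
  M6: |-6| + |9| = 6 + 9 = 15 blocks
  → nearest: M4 (3 blocks)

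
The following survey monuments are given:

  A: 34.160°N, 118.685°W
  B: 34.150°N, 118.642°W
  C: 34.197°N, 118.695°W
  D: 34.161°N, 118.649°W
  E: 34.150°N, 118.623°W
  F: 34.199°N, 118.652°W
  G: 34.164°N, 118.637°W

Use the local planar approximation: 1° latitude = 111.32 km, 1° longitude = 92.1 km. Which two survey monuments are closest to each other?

D and G

Pairwise distances:
A–B: 4.114 km
A–C: 4.221 km
A–D: 3.317 km
A–E: 5.818 km
A–F: 5.300 km
A–G: 4.443 km
B–C: 7.156 km
B–D: 1.384 km
B–E: 1.750 km
B–F: 5.532 km
B–G: 1.625 km
C–D: 5.832 km
C–E: 8.447 km
C–F: 3.967 km
C–G: 6.483 km
D–E: 2.690 km
D–F: 4.239 km
D–G: 1.155 km
E–F: 6.073 km
E–G: 2.023 km
F–G: 4.134 km
Closest pair: D–G at 1.155 km.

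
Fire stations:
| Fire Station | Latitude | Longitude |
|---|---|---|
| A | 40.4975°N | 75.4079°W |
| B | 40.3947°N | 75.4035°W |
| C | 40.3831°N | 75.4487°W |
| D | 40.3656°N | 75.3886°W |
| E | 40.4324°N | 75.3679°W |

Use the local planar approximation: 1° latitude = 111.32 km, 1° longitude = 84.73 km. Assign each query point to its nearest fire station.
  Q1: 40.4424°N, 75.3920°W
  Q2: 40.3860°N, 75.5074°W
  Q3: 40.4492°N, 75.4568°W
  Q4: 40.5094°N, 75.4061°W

Q1→E; Q2→C; Q3→A; Q4→A

Q1 at 40.4424°N, 75.3920°W:
  A: 6.2799 km
  B: 5.3986 km
  C: 8.1644 km
  D: 8.5542 km
  E: 2.3257 km
  → nearest: E (2.3257 km)
Q2 at 40.3860°N, 75.5074°W:
  A: 15.0046 km
  B: 8.8566 km
  C: 4.9841 km
  D: 10.3189 km
  E: 12.8992 km
  → nearest: C (4.9841 km)
Q3 at 40.4492°N, 75.4568°W:
  A: 6.7880 km
  B: 7.5633 km
  C: 7.3902 km
  D: 10.9545 km
  E: 7.7612 km
  → nearest: A (6.7880 km)
Q4 at 40.5094°N, 75.4061°W:
  A: 1.3335 km
  B: 12.7703 km
  C: 14.5156 km
  D: 16.0763 km
  E: 9.1624 km
  → nearest: A (1.3335 km)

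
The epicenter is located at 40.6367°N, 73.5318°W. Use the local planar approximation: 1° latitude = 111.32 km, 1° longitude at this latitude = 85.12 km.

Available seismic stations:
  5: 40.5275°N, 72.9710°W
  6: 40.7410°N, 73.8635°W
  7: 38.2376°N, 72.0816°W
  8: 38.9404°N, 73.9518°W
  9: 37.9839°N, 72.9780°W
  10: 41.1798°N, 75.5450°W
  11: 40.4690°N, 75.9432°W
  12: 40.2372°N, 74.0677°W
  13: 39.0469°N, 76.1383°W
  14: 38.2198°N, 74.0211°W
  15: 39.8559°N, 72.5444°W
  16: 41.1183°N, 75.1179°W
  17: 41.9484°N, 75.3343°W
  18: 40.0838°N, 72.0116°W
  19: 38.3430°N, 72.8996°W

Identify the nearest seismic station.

Distances from 40.6367°N, 73.5318°W:
5: √((-0.1092·111.32)² + (0.5608·85.12)²) = √(147.771837 + 2278.658484) = 49.2588 km
6: √((0.1043·111.32)² + (-0.3317·85.12)²) = √(134.807797 + 797.175922) = 30.5284 km
7: √((-2.3991·111.32)² + (1.4502·85.12)²) = √(71325.216206 + 15237.686406) = 294.2157 km
8: √((-1.6963·111.32)² + (-0.4200·85.12)²) = √(35657.568033 + 1278.091100) = 192.1865 km
9: √((-2.6528·111.32)² + (0.5538·85.12)²) = √(87207.816552 + 2222.128312) = 299.0484 km
10: √((0.5431·111.32)² + (-2.0132·85.12)²) = √(3655.156705 + 29365.477921) = 181.7158 km
11: √((-0.1677·111.32)² + (-2.4114·85.12)²) = √(348.507814 + 42130.997634) = 206.1056 km
12: √((-0.3995·111.32)² + (-0.5359·85.12)²) = √(1977.789025 + 2080.801939) = 63.7071 km
13: √((-1.5898·111.32)² + (-2.6065·85.12)²) = √(31320.694295 + 49224.202469) = 283.8043 km
14: √((-2.4169·111.32)² + (-0.4893·85.12)²) = √(72387.530135 + 1734.657193) = 272.2539 km
15: √((-0.7808·111.32)² + (0.9874·85.12)²) = √(7554.852761 + 7063.980239) = 120.9084 km
16: √((0.4816·111.32)² + (-1.5861·85.12)²) = √(2874.215664 + 18227.384718) = 145.2639 km
17: √((1.3117·111.32)² + (-1.8025·85.12)²) = √(21321.385988 + 23540.396669) = 211.8060 km
18: √((-0.5529·111.32)² + (1.5202·85.12)²) = √(3788.258228 + 16744.210932) = 143.2916 km
19: √((-2.2937·111.32)² + (0.6322·85.12)²) = √(65195.800853 + 2895.824332) = 260.9437 km
Minimum: 6 at 30.5284 km.

6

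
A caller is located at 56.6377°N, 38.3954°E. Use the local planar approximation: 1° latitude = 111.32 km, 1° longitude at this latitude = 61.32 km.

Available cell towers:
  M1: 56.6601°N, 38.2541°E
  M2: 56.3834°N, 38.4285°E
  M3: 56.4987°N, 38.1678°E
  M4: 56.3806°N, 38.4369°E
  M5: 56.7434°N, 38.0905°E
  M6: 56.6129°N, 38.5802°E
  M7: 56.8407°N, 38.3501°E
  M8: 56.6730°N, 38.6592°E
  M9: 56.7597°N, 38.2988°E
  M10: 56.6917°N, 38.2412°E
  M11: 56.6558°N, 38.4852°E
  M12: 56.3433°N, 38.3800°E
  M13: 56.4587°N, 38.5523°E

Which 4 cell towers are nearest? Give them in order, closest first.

M11, M1, M10, M6

Distances from 56.6377°N, 38.3954°E:
M1: 9.0162 km
M2: 28.3813 km
M3: 20.8377 km
M4: 28.7333 km
M5: 22.0909 km
M6: 11.6634 km
M7: 22.7680 km
M8: 16.6467 km
M9: 14.8166 km
M10: 11.2046 km
M11: 5.8636 km
M12: 32.7862 km
M13: 22.1274 km
Sorted: M11 (5.8636 km) < M1 (9.0162 km) < M10 (11.2046 km) < M6 (11.6634 km) < M9 (14.8166 km) < M8 (16.6467 km) < …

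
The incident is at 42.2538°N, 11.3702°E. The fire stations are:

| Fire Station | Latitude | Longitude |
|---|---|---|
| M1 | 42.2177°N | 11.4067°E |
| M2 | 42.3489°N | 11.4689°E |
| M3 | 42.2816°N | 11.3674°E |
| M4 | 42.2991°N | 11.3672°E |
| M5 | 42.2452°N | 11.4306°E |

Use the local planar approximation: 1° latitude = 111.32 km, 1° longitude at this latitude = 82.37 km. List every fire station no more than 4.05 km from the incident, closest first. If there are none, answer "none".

M3

Distances from 42.2538°N, 11.3702°E:
M1: 5.0188 km
M2: 13.3480 km
M3: 3.1033 km
M4: 5.0488 km
M5: 5.0664 km
Threshold 4.05 km: M3 (3.1033 km) is within range.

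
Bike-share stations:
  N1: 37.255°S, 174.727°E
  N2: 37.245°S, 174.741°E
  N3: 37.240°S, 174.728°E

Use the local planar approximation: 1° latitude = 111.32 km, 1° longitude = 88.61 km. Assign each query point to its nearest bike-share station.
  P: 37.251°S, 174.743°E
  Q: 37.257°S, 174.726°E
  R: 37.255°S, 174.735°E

P→N2; Q→N1; R→N1

P at 37.251°S, 174.743°E:
  N1: 1.486 km
  N2: 0.691 km
  N3: 1.807 km
  → nearest: N2 (0.691 km)
Q at 37.257°S, 174.726°E:
  N1: 0.240 km
  N2: 1.884 km
  N3: 1.901 km
  → nearest: N1 (0.240 km)
R at 37.255°S, 174.735°E:
  N1: 0.709 km
  N2: 1.234 km
  N3: 1.781 km
  → nearest: N1 (0.709 km)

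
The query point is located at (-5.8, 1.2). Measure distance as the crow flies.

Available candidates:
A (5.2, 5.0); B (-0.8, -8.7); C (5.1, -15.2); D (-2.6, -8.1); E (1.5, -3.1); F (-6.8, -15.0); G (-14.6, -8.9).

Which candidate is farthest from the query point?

C

Distances from (-5.8, 1.2):
A: √((11.0)² + (3.8)²) = √(121.000 + 14.440) = 11.6
B: √((5.0)² + (-9.9)²) = √(25.000 + 98.010) = 11.1
C: √((10.9)² + (-16.4)²) = √(118.810 + 268.960) = 19.7
D: √((3.2)² + (-9.3)²) = √(10.240 + 86.490) = 9.8
E: √((7.3)² + (-4.3)²) = √(53.290 + 18.490) = 8.5
F: √((-1.0)² + (-16.2)²) = √(1.000 + 262.440) = 16.2
G: √((-8.8)² + (-10.1)²) = √(77.440 + 102.010) = 13.4
Maximum: C at 19.7.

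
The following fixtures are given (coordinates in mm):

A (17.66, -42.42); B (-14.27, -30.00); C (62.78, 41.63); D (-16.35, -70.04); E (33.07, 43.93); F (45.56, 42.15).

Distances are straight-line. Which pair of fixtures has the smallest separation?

E and F

Pairwise distances:
A–B: √((-31.93)² + (12.42)²) = √(1019.5249 + 154.2564) = 34.26 mm
A–C: √((45.12)² + (84.05)²) = √(2035.8144 + 7064.4025) = 95.40 mm
A–D: √((-34.01)² + (-27.62)²) = √(1156.6801 + 762.8644) = 43.81 mm
A–E: √((15.41)² + (86.35)²) = √(237.4681 + 7456.3225) = 87.71 mm
A–F: √((27.90)² + (84.57)²) = √(778.4100 + 7152.0849) = 89.05 mm
B–C: √((77.05)² + (71.63)²) = √(5936.7025 + 5130.8569) = 105.20 mm
B–D: √((-2.08)² + (-40.04)²) = √(4.3264 + 1603.2016) = 40.09 mm
B–E: √((47.34)² + (73.93)²) = √(2241.0756 + 5465.6449) = 87.79 mm
B–F: √((59.83)² + (72.15)²) = √(3579.6289 + 5205.6225) = 93.73 mm
C–D: √((-79.13)² + (-111.67)²) = √(6261.5569 + 12470.1889) = 136.86 mm
C–E: √((-29.71)² + (2.30)²) = √(882.6841 + 5.2900) = 29.80 mm
C–F: √((-17.22)² + (0.52)²) = √(296.5284 + 0.2704) = 17.23 mm
D–E: √((49.42)² + (113.97)²) = √(2442.3364 + 12989.1609) = 124.22 mm
D–F: √((61.91)² + (112.19)²) = √(3832.8481 + 12586.5961) = 128.14 mm
E–F: √((12.49)² + (-1.78)²) = √(156.0001 + 3.1684) = 12.62 mm
Closest pair: E–F at 12.62 mm.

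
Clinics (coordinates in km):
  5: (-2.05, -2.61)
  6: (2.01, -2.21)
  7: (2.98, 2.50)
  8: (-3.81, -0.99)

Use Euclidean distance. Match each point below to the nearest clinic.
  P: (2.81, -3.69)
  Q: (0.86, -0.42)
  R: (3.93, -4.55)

P→6; Q→6; R→6

P at (2.81, -3.69):
  5: √((-4.86)² + (1.08)²) = √(23.6196 + 1.1664) = 4.98 km
  6: √((-0.80)² + (1.48)²) = √(0.6400 + 2.1904) = 1.68 km
  7: √((0.17)² + (6.19)²) = √(0.0289 + 38.3161) = 6.19 km
  8: √((-6.62)² + (2.70)²) = √(43.8244 + 7.2900) = 7.15 km
  → nearest: 6 (1.68 km)
Q at (0.86, -0.42):
  5: √((-2.91)² + (-2.19)²) = √(8.4681 + 4.7961) = 3.64 km
  6: √((1.15)² + (-1.79)²) = √(1.3225 + 3.2041) = 2.13 km
  7: √((2.12)² + (2.92)²) = √(4.4944 + 8.5264) = 3.61 km
  8: √((-4.67)² + (-0.57)²) = √(21.8089 + 0.3249) = 4.70 km
  → nearest: 6 (2.13 km)
R at (3.93, -4.55):
  5: √((-5.98)² + (1.94)²) = √(35.7604 + 3.7636) = 6.29 km
  6: √((-1.92)² + (2.34)²) = √(3.6864 + 5.4756) = 3.03 km
  7: √((-0.95)² + (7.05)²) = √(0.9025 + 49.7025) = 7.11 km
  8: √((-7.74)² + (3.56)²) = √(59.9076 + 12.6736) = 8.52 km
  → nearest: 6 (3.03 km)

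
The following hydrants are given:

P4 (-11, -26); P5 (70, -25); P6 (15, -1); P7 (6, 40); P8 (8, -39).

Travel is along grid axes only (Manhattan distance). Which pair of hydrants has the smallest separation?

P4 and P8

Pairwise distances:
P4–P5: |81| + |1| = 81 + 1 = 82
P4–P6: |26| + |25| = 26 + 25 = 51
P4–P7: |17| + |66| = 17 + 66 = 83
P4–P8: |19| + |-13| = 19 + 13 = 32
P5–P6: |-55| + |24| = 55 + 24 = 79
P5–P7: |-64| + |65| = 64 + 65 = 129
P5–P8: |-62| + |-14| = 62 + 14 = 76
P6–P7: |-9| + |41| = 9 + 41 = 50
P6–P8: |-7| + |-38| = 7 + 38 = 45
P7–P8: |2| + |-79| = 2 + 79 = 81
Closest pair: P4–P8 at 32.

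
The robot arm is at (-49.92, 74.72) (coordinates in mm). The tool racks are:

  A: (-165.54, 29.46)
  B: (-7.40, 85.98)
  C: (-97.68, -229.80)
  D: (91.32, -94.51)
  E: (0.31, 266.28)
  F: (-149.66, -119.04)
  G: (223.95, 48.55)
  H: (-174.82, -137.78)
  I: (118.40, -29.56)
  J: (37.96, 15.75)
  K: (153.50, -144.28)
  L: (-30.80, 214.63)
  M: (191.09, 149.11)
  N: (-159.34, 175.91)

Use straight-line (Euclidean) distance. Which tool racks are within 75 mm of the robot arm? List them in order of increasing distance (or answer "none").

B

Distances from (-49.92, 74.72):
A: √((-115.62)² + (-45.26)²) = √(13367.9844 + 2048.4676) = 124.16 mm
B: √((42.52)² + (11.26)²) = √(1807.9504 + 126.7876) = 43.99 mm
C: √((-47.76)² + (-304.52)²) = √(2281.0176 + 92732.4304) = 308.24 mm
D: √((141.24)² + (-169.23)²) = √(19948.7376 + 28638.7929) = 220.43 mm
E: √((50.23)² + (191.56)²) = √(2523.0529 + 36695.2336) = 198.04 mm
F: √((-99.74)² + (-193.76)²) = √(9948.0676 + 37542.9376) = 217.92 mm
G: √((273.87)² + (-26.17)²) = √(75004.7769 + 684.8689) = 275.12 mm
H: √((-124.90)² + (-212.50)²) = √(15600.0100 + 45156.2500) = 246.49 mm
I: √((168.32)² + (-104.28)²) = √(28331.6224 + 10874.3184) = 198.00 mm
J: √((87.88)² + (-58.97)²) = √(7722.8944 + 3477.4609) = 105.83 mm
K: √((203.42)² + (-219.00)²) = √(41379.6964 + 47961.0000) = 298.90 mm
L: √((19.12)² + (139.91)²) = √(365.5744 + 19574.8081) = 141.21 mm
M: √((241.01)² + (74.39)²) = √(58085.8201 + 5533.8721) = 252.23 mm
N: √((-109.42)² + (101.19)²) = √(11972.7364 + 10239.4161) = 149.04 mm
Threshold 75 mm: B (43.99 mm) is within range.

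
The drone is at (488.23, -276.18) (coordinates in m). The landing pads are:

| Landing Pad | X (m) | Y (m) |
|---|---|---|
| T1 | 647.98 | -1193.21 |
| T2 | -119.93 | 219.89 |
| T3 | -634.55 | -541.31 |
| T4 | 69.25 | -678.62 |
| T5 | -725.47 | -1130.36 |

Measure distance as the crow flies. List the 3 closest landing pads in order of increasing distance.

T4, T2, T1

Distances from (488.23, -276.18):
T1: 930.84 m
T2: 784.82 m
T3: 1153.66 m
T4: 580.95 m
T5: 1484.15 m
Sorted: T4 (580.95 m) < T2 (784.82 m) < T1 (930.84 m) < T3 (1153.66 m) < T5 (1484.15 m)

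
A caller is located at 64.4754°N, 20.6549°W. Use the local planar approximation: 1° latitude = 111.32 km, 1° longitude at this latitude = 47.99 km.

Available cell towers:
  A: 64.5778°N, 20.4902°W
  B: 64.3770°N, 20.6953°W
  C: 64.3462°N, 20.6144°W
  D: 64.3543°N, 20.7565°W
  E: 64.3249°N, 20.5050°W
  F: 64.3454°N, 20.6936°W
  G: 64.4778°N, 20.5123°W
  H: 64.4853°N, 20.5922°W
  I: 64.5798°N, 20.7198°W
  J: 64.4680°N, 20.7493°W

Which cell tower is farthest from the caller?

Distances from 64.4754°N, 20.6549°W:
A: 13.8713 km
B: 11.1241 km
C: 14.5133 km
D: 14.3355 km
E: 18.2328 km
F: 14.5903 km
G: 6.8486 km
H: 3.2044 km
I: 12.0319 km
J: 4.6045 km
Maximum: E at 18.2328 km.

E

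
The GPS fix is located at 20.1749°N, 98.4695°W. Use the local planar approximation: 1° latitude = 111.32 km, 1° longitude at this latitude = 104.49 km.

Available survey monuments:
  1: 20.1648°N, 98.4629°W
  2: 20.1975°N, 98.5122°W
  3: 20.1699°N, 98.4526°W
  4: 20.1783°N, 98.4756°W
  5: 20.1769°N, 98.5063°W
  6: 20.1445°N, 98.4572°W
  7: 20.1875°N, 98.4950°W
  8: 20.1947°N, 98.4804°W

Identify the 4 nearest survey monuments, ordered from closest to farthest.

Distances from 20.1749°N, 98.4695°W:
1: √((-0.0101·111.32)² + (0.0066·104.49)²) = √(1.264122 + 0.475595) = 1.3190 km
2: √((0.0226·111.32)² + (-0.0427·104.49)²) = √(6.329411 + 19.906972) = 5.1221 km
3: √((-0.0050·111.32)² + (0.0169·104.49)²) = √(0.309804 + 3.118336) = 1.8515 km
4: √((0.0034·111.32)² + (-0.0061·104.49)²) = √(0.143253 + 0.406265) = 0.7413 km
5: √((0.0020·111.32)² + (-0.0368·104.49)²) = √(0.049569 + 14.785809) = 3.8517 km
6: √((-0.0304·111.32)² + (0.0123·104.49)²) = √(11.452322 + 1.651808) = 3.6200 km
7: √((0.0126·111.32)² + (-0.0255·104.49)²) = √(1.967377 + 7.099534) = 3.0111 km
8: √((0.0198·111.32)² + (-0.0109·104.49)²) = √(4.858216 + 1.297187) = 2.4810 km
Sorted: 4 (0.7413 km) < 1 (1.3190 km) < 3 (1.8515 km) < 8 (2.4810 km) < 7 (3.0111 km) < 6 (3.6200 km) < …

4, 1, 3, 8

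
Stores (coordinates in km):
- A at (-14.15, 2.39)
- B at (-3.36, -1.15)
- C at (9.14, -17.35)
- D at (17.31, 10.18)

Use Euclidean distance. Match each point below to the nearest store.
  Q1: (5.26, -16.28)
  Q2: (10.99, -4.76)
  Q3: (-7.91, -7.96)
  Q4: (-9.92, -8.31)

Q1→C; Q2→C; Q3→B; Q4→B

Q1 at (5.26, -16.28):
  A: 26.93 km
  B: 17.41 km
  C: 4.02 km
  D: 29.07 km
  → nearest: C (4.02 km)
Q2 at (10.99, -4.76):
  A: 26.14 km
  B: 14.80 km
  C: 12.73 km
  D: 16.22 km
  → nearest: C (12.73 km)
Q3 at (-7.91, -7.96):
  A: 12.09 km
  B: 8.19 km
  C: 19.46 km
  D: 31.07 km
  → nearest: B (8.19 km)
Q4 at (-9.92, -8.31):
  A: 11.51 km
  B: 9.71 km
  C: 21.10 km
  D: 32.91 km
  → nearest: B (9.71 km)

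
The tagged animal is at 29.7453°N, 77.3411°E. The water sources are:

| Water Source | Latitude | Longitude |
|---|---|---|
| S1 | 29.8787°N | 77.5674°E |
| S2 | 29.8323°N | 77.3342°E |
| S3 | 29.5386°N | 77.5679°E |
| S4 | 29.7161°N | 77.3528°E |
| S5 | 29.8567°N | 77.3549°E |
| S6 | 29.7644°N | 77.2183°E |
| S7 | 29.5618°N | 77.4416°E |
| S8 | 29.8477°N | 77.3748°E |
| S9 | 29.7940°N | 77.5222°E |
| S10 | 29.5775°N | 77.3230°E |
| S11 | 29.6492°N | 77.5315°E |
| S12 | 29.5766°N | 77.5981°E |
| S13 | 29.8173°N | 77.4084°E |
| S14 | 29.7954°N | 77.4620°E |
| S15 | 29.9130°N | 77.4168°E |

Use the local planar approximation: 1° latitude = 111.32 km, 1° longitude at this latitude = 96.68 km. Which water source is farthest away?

S3

Distances from 29.7453°N, 77.3411°E:
S1: 26.4424 km
S2: 9.7078 km
S3: 31.7844 km
S4: 3.4417 km
S5: 12.4726 km
S6: 12.0612 km
S7: 22.6203 km
S8: 11.8556 km
S9: 18.3288 km
S10: 18.7613 km
S11: 21.2907 km
S12: 31.1454 km
S13: 10.3236 km
S14: 12.9510 km
S15: 20.0517 km
Maximum: S3 at 31.7844 km.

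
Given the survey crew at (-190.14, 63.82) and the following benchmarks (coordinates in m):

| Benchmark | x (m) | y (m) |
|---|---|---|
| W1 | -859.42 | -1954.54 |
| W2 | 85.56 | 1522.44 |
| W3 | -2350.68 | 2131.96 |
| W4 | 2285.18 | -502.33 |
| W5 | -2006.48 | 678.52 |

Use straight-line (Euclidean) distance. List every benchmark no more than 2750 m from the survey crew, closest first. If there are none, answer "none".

W2, W5, W1, W4

Distances from (-190.14, 63.82):
W1: √((-669.28)² + (-2018.36)²) = √(447935.7184 + 4073777.0896) = 2126.43 m
W2: √((275.70)² + (1458.62)²) = √(76010.4900 + 2127572.3044) = 1484.45 m
W3: √((-2160.54)² + (2068.14)²) = √(4667933.0916 + 4277203.0596) = 2990.84 m
W4: √((2475.32)² + (-566.15)²) = √(6127209.1024 + 320525.8225) = 2539.24 m
W5: √((-1816.34)² + (614.70)²) = √(3299090.9956 + 377856.0900) = 1917.54 m
Threshold 2750 m: W2 (1484.45 m), W5 (1917.54 m), W1 (2126.43 m), W4 (2539.24 m) are within range.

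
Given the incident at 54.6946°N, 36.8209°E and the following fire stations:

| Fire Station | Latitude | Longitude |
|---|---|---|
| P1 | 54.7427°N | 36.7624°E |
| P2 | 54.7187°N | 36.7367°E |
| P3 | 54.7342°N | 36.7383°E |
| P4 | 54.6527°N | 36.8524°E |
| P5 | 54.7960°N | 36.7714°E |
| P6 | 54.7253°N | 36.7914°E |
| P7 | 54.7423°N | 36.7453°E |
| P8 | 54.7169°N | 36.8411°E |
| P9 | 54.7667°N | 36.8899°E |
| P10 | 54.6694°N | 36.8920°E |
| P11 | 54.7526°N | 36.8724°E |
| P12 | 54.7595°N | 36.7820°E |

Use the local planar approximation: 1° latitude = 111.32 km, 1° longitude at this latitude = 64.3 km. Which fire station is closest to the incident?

Distances from 54.6946°N, 36.8209°E:
P1: √((0.0481·111.32)² + (-0.0585·64.3)²) = √(28.670585 + 14.149258) = 6.5437 km
P2: √((0.0241·111.32)² + (-0.0842·64.3)²) = √(7.197480 + 29.312046) = 6.0423 km
P3: √((0.0396·111.32)² + (-0.0826·64.3)²) = √(19.432862 + 28.208633) = 6.9023 km
P4: √((-0.0419·111.32)² + (0.0315·64.3)²) = √(21.755769 + 4.102448) = 5.0851 km
P5: √((0.1014·111.32)² + (-0.0495·64.3)²) = √(127.415512 + 10.130534) = 11.7280 km
P6: √((0.0307·111.32)² + (-0.0295·64.3)²) = √(11.679470 + 3.598040) = 3.9086 km
P7: √((0.0477·111.32)² + (-0.0756·64.3)²) = √(28.195718 + 23.630099) = 7.1990 km
P8: √((0.0223·111.32)² + (0.0202·64.3)²) = √(6.162488 + 1.687037) = 2.8017 km
P9: √((0.0721·111.32)² + (0.0690·64.3)²) = √(64.419437 + 19.684307) = 9.1708 km
P10: √((-0.0252·111.32)² + (0.0711·64.3)²) = √(7.869506 + 20.900715) = 5.3638 km
P11: √((0.0580·111.32)² + (0.0515·64.3)²) = √(41.687167 + 10.965701) = 7.2562 km
P12: √((0.0649·111.32)² + (-0.0389·64.3)²) = √(52.195828 + 6.256352) = 7.6454 km
Minimum: P8 at 2.8017 km.

P8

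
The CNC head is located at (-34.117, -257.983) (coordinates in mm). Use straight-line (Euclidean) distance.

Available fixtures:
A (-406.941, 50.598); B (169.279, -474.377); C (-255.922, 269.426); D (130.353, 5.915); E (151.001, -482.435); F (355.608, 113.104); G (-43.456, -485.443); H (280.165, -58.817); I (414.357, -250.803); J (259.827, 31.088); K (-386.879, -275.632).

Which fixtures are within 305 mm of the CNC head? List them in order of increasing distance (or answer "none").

Distances from (-34.117, -257.983):
A: 483.963 mm
B: 296.979 mm
C: 572.152 mm
D: 310.954 mm
E: 290.942 mm
F: 538.137 mm
G: 227.652 mm
H: 372.076 mm
I: 448.531 mm
J: 412.268 mm
K: 353.203 mm
Threshold 305 mm: G (227.652 mm), E (290.942 mm), B (296.979 mm) are within range.

G, E, B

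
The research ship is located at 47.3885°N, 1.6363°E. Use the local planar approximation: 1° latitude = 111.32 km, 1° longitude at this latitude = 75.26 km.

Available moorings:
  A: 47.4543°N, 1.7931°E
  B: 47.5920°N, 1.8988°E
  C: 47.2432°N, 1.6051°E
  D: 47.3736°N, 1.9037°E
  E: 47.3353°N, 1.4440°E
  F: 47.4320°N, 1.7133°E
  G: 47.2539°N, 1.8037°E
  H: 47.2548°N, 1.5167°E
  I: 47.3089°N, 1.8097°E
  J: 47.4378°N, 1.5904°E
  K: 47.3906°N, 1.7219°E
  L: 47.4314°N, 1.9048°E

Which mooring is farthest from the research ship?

B

Distances from 47.3885°N, 1.6363°E:
A: 13.8893 km
B: 30.0579 km
C: 16.3443 km
D: 20.1928 km
E: 15.6373 km
F: 7.5519 km
G: 19.5763 km
H: 17.3936 km
I: 15.7741 km
J: 6.4848 km
K: 6.4465 km
L: 20.7640 km
Maximum: B at 30.0579 km.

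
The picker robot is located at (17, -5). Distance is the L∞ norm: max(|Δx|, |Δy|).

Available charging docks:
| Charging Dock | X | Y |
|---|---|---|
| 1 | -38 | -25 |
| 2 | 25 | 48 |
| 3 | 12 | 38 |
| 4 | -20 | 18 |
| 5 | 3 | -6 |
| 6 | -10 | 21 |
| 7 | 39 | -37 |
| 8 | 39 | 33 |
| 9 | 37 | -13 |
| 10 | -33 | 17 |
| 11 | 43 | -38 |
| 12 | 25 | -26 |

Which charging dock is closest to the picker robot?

5

Distances from (17, -5):
1: 55
2: 53
3: 43
4: 37
5: 14
6: 27
7: 32
8: 38
9: 20
10: 50
11: 33
12: 21
Minimum: 5 at 14.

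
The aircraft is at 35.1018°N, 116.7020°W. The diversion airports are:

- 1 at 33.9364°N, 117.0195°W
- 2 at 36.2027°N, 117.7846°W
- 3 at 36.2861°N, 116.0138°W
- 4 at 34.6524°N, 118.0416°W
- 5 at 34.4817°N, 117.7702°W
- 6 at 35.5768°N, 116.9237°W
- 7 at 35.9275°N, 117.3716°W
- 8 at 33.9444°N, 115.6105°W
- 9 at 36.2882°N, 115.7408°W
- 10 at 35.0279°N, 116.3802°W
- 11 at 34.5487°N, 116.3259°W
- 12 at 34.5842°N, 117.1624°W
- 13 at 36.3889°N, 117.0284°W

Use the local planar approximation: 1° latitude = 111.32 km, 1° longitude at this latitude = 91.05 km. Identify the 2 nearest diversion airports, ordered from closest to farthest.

10, 6

Distances from 35.1018°N, 116.7020°W:
1: √((-1.1654·111.32)² + (-0.3175·91.05)²) = √(16830.476928 + 835.694145) = 132.9141 km
2: √((1.1009·111.32)² + (-1.0826·91.05)²) = √(15019.038784 + 9716.188813) = 157.2744 km
3: √((1.1843·111.32)² + (0.6882·91.05)²) = √(17380.803670 + 3926.352046) = 145.9697 km
4: √((-0.4494·111.32)² + (-1.3396·91.05)²) = √(2502.721540 + 14876.822386) = 131.8315 km
5: √((-0.6201·111.32)² + (-1.0682·91.05)²) = √(4765.076288 + 9459.431737) = 119.2665 km
6: √((0.4750·111.32)² + (-0.2217·91.05)²) = √(2795.977129 + 407.465916) = 56.5990 km
7: √((0.8257·111.32)² + (-0.6696·91.05)²) = √(8448.720918 + 3716.984844) = 110.2983 km
8: √((-1.1574·111.32)² + (1.0915·91.05)²) = √(16600.201181 + 9876.598068) = 162.7169 km
9: √((1.1864·111.32)² + (0.9612·91.05)²) = √(17442.497579 + 7659.270798) = 158.4354 km
10: √((-0.0739·111.32)² + (0.3218·91.05)²) = √(67.676092 + 858.483554) = 30.4329 km
11: √((-0.5531·111.32)² + (0.3761·91.05)²) = √(3790.999370 + 1172.645030) = 70.4531 km
12: √((-0.5176·111.32)² + (-0.4604·91.05)²) = √(3319.975896 + 1757.237773) = 71.2546 km
13: √((1.2871·111.32)² + (-0.3264·91.05)²) = √(20529.150376 + 883.202318) = 146.3296 km
Sorted: 10 (30.4329 km) < 6 (56.5990 km) < 11 (70.4531 km) < 12 (71.2546 km) < …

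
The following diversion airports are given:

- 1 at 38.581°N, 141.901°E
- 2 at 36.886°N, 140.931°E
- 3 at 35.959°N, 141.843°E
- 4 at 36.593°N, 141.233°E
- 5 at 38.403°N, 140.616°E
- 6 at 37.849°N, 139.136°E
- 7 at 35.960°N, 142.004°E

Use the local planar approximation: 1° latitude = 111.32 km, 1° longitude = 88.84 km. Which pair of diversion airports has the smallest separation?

Pairwise distances:
1–2: √((-1.695·111.32)² + (-0.970·88.84)²) = √(35602.93492 + 7426.09616) = 207.434 km
1–3: √((-2.622·111.32)² + (-0.058·88.84)²) = √(85194.54151 + 26.55052) = 291.927 km
1–4: √((-1.988·111.32)² + (-0.668·88.84)²) = √(48975.53123 + 3521.84327) = 229.123 km
1–5: √((-0.178·111.32)² + (-1.285·88.84)²) = √(392.63264 + 13032.36861) = 115.866 km
1–6: √((-0.732·111.32)² + (-2.765·88.84)²) = √(6640.00731 + 60340.28693) = 258.806 km
1–7: √((-2.621·111.32)² + (0.103·88.84)²) = √(85129.56951 + 83.73202) = 291.913 km
2–3: √((-0.927·111.32)² + (0.912·88.84)²) = √(10648.92734 + 6564.57745) = 131.200 km
2–4: √((-0.293·111.32)² + (0.302·88.84)²) = √(1063.85303 + 719.83173) = 42.234 km
2–5: √((1.517·111.32)² + (-0.315·88.84)²) = √(28517.90099 + 783.13784) = 171.175 km
2–6: √((0.963·111.32)² + (-1.795·88.84)²) = √(11492.08871 + 25429.97924) = 192.151 km
2–7: √((-0.926·111.32)² + (1.073·88.84)²) = √(10625.96470 + 9086.91663) = 140.403 km
3–4: √((0.634·111.32)² + (-0.610·88.84)²) = √(4981.09599 + 2936.81622) = 88.983 km
3–5: √((2.444·111.32)² + (-1.227·88.84)²) = √(74019.95189 + 11882.45628) = 293.091 km
3–6: √((1.890·111.32)² + (-2.707·88.84)²) = √(44265.97187 + 57835.38238) = 319.533 km
3–7: √((0.001·111.32)² + (0.161·88.84)²) = √(0.01239 + 204.58267) = 14.304 km
4–5: √((1.810·111.32)² + (-0.617·88.84)²) = √(40597.89772 + 3004.60529) = 208.812 km
4–6: √((1.256·111.32)² + (-2.097·88.84)²) = √(19549.05075 + 34706.75105) = 232.929 km
4–7: √((-0.633·111.32)² + (0.771·88.84)²) = √(4965.39515 + 4691.65270) = 98.270 km
5–6: √((-0.554·111.32)² + (-1.480·88.84)²) = √(3803.34678 + 17287.83188) = 145.228 km
5–7: √((-2.443·111.32)² + (1.388·88.84)²) = √(73959.39149 + 15205.33637) = 298.605 km
6–7: √((-1.889·111.32)² + (2.868·88.84)²) = √(44219.14196 + 64919.53400) = 330.361 km
Closest pair: 3–7 at 14.304 km.

3 and 7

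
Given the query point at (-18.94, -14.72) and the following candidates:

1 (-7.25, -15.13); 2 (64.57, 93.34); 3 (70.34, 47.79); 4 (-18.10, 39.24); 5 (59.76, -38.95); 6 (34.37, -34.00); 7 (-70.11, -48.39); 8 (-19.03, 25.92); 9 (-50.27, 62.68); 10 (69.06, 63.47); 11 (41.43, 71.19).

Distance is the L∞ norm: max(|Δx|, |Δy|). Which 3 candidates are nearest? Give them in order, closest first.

1, 8, 7

Distances from (-18.94, -14.72):
1: 11.69
2: 108.06
3: 89.28
4: 53.96
5: 78.70
6: 53.31
7: 51.17
8: 40.64
9: 77.40
10: 88.00
11: 85.91
Sorted: 1 (11.69) < 8 (40.64) < 7 (51.17) < 6 (53.31) < 4 (53.96) < …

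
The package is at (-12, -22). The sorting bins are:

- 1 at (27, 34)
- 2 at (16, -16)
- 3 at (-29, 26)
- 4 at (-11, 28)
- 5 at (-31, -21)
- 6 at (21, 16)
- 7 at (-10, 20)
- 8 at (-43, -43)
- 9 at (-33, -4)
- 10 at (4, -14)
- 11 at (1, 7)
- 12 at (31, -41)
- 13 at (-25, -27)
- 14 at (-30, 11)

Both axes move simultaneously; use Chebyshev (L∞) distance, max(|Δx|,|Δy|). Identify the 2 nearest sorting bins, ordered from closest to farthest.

13, 10

Distances from (-12, -22):
1: max(|39|, |56|) = 56
2: max(|28|, |6|) = 28
3: max(|-17|, |48|) = 48
4: max(|1|, |50|) = 50
5: max(|-19|, |1|) = 19
6: max(|33|, |38|) = 38
7: max(|2|, |42|) = 42
8: max(|-31|, |-21|) = 31
9: max(|-21|, |18|) = 21
10: max(|16|, |8|) = 16
11: max(|13|, |29|) = 29
12: max(|43|, |-19|) = 43
13: max(|-13|, |-5|) = 13
14: max(|-18|, |33|) = 33
Sorted: 13 (13) < 10 (16) < 5 (19) < 9 (21) < …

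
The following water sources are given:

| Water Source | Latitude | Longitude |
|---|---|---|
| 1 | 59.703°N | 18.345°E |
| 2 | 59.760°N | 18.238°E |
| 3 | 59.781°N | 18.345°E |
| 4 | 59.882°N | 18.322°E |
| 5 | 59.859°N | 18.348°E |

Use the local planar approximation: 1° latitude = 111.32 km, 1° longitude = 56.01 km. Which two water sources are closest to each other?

4 and 5

Pairwise distances:
1–2: 8.728 km
1–3: 8.683 km
1–4: 19.968 km
1–5: 17.367 km
2–3: 6.433 km
2–4: 14.373 km
2–5: 12.626 km
3–4: 11.317 km
3–5: 8.685 km
4–5: 2.946 km
Closest pair: 4–5 at 2.946 km.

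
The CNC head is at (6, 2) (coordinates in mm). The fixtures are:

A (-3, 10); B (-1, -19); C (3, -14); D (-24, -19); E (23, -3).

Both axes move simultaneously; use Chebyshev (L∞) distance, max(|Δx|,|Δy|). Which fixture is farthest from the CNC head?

Distances from (6, 2):
A: 9 mm
B: 21 mm
C: 16 mm
D: 30 mm
E: 17 mm
Maximum: D at 30 mm.

D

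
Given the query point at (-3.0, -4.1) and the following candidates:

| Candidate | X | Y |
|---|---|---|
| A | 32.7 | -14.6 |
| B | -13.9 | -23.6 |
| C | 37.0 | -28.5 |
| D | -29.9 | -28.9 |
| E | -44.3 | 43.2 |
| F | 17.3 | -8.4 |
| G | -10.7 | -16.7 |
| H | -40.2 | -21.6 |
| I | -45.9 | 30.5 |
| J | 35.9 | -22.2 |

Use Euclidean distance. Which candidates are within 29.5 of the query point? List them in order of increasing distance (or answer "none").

G, F, B

Distances from (-3.0, -4.1):
A: √((35.7)² + (-10.5)²) = √(1274.490 + 110.250) = 37.2
B: √((-10.9)² + (-19.5)²) = √(118.810 + 380.250) = 22.3
C: √((40.0)² + (-24.4)²) = √(1600.000 + 595.360) = 46.9
D: √((-26.9)² + (-24.8)²) = √(723.610 + 615.040) = 36.6
E: √((-41.3)² + (47.3)²) = √(1705.690 + 2237.290) = 62.8
F: √((20.3)² + (-4.3)²) = √(412.090 + 18.490) = 20.8
G: √((-7.7)² + (-12.6)²) = √(59.290 + 158.760) = 14.8
H: √((-37.2)² + (-17.5)²) = √(1383.840 + 306.250) = 41.1
I: √((-42.9)² + (34.6)²) = √(1840.410 + 1197.160) = 55.1
J: √((38.9)² + (-18.1)²) = √(1513.210 + 327.610) = 42.9
Threshold 29.5: G (14.8), F (20.8), B (22.3) are within range.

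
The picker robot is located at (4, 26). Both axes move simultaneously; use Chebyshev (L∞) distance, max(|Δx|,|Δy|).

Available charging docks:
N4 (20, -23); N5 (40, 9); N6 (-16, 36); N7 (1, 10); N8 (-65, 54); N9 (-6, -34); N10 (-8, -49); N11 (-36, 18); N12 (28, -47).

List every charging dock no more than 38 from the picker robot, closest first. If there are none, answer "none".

N7, N6, N5

Distances from (4, 26):
N4: max(|16|, |-49|) = 49
N5: max(|36|, |-17|) = 36
N6: max(|-20|, |10|) = 20
N7: max(|-3|, |-16|) = 16
N8: max(|-69|, |28|) = 69
N9: max(|-10|, |-60|) = 60
N10: max(|-12|, |-75|) = 75
N11: max(|-40|, |-8|) = 40
N12: max(|24|, |-73|) = 73
Threshold 38: N7 (16), N6 (20), N5 (36) are within range.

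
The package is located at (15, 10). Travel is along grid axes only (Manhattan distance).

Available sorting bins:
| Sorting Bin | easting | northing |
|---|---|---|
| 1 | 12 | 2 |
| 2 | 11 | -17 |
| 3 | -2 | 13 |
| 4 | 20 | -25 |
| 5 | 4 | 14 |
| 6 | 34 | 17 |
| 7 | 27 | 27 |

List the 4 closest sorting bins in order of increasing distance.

Distances from (15, 10):
1: 11
2: 31
3: 20
4: 40
5: 15
6: 26
7: 29
Sorted: 1 (11) < 5 (15) < 3 (20) < 6 (26) < 7 (29) < 2 (31) < …

1, 5, 3, 6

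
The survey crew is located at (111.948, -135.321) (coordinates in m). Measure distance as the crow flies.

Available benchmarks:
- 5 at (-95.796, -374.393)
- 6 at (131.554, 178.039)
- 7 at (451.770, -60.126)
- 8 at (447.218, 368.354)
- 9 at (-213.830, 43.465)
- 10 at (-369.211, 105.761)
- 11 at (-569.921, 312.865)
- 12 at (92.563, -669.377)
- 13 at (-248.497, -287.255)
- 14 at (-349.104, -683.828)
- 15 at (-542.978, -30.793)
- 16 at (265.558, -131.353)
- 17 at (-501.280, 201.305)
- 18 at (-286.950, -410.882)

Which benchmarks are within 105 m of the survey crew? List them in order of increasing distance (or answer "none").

none

Distances from (111.948, -135.321):
5: √((-207.744)² + (-239.072)²) = √(43157.56954 + 57155.42118) = 316.722 m
6: √((19.606)² + (313.360)²) = √(384.39524 + 98194.48960) = 313.973 m
7: √((339.822)² + (75.195)²) = √(115478.99168 + 5654.28802) = 348.042 m
8: √((335.270)² + (503.675)²) = √(112405.97290 + 253688.50562) = 605.057 m
9: √((-325.778)² + (178.786)²) = √(106131.30528 + 31964.43380) = 371.612 m
10: √((-481.159)² + (241.082)²) = √(231513.98328 + 58120.53072) = 538.177 m
11: √((-681.869)² + (448.186)²) = √(464945.33316 + 200870.69060) = 815.976 m
12: √((-19.385)² + (-534.056)²) = √(375.77822 + 285215.81114) = 534.408 m
13: √((-360.445)² + (-151.934)²) = √(129920.59802 + 23083.94036) = 391.158 m
14: √((-461.052)² + (-548.507)²) = √(212568.94670 + 300859.92905) = 716.540 m
15: √((-654.926)² + (104.528)²) = √(428928.06548 + 10926.10278) = 663.215 m
16: √((153.610)² + (3.968)²) = √(23596.03210 + 15.74502) = 153.661 m
17: √((-613.228)² + (336.626)²) = √(376048.57998 + 113317.06388) = 699.547 m
18: √((-398.898)² + (-275.561)²) = √(159119.61440 + 75933.86472) = 484.823 m
Threshold 105 m: none within range.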